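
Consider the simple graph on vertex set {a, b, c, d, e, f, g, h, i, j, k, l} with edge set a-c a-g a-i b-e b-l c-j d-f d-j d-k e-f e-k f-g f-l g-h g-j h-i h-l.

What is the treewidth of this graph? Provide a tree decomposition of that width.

Treewidth 3.
One optimal decomposition is:
Bags: B1 = {b, e, k, l}  B2 = {e, f, k, l}  B3 = {d, f, k, l}  B4 = {d, f, h, l}  B5 = {d, f, g, h}  B6 = {d, g, h, j}  B7 = {g, h, i, j}  B8 = {a, g, i, j}  B9 = {a, c, i, j}
Tree: B1–B2, B2–B3, B3–B4, B4–B5, B5–B6, B6–B7, B7–B8, B8–B9

Each bag holds 4 vertices, so the decomposition has width 3, which upper-bounds the treewidth. For the lower bound: the 4 vertex sets {b,e,k}, {l}, {f}, {d,g,h,j} are disjoint, each induces a connected subgraph, and every pair is joined by at least one edge of G. Contracting each set to a single vertex therefore yields K_{4} as a minor, and since treewidth is minor-monotone, tw(G) ≥ tw(K_{4}) = 3. The upper and lower bounds meet at 3, so that is the treewidth.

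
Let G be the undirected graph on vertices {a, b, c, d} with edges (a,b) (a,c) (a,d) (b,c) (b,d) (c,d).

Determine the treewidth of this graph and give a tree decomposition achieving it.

Treewidth 3.
Bags: B1 = {a, b, c, d}
Tree: (single bag)

With just one bag of size 4, the width is 4 − 1 = 3, so tw(G) ≤ 3. On the other hand G contains the 4-clique {a, b, c, d}. A clique must lie in a single bag of any decomposition, so no decomposition can have width below 3. Therefore the treewidth is 3.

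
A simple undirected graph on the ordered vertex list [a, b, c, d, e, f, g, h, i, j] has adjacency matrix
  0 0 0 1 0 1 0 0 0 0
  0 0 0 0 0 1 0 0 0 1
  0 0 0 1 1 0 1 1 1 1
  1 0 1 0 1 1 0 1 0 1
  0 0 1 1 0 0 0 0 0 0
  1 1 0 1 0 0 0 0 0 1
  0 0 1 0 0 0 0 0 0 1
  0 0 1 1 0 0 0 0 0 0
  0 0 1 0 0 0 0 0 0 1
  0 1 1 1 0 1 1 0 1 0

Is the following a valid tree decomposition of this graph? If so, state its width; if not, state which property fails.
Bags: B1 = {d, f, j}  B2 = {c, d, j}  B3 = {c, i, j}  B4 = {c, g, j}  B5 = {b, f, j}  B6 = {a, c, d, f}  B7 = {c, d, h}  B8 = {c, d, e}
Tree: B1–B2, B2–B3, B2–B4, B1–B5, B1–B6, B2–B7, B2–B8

No — bags containing vertex c are not connected in the tree.

A tree decomposition must satisfy three properties: every vertex lies in some bag; for every edge, both endpoints lie together in some bag; and for every vertex, the bags containing it form a connected subtree. Here bags containing vertex c are not connected in the tree, so the decomposition is invalid.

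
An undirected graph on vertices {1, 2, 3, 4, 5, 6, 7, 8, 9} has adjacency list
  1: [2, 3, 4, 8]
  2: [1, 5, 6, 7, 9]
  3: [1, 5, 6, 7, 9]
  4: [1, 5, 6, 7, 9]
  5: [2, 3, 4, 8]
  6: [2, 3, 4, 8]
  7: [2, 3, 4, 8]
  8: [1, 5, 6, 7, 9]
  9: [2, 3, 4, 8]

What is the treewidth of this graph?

A width-4 tree decomposition is:
Bags: B1 = {1, 2, 3, 4, 8}  B2 = {2, 3, 4, 6, 8}  B3 = {2, 3, 4, 8, 9}  B4 = {2, 3, 4, 5, 8}  B5 = {2, 3, 4, 7, 8}
Tree: B1–B2, B2–B3, B3–B4, B4–B5
The largest bag has 5 vertices, giving width 4; this decomposition certifies tw(G) ≤ 4. For the lower bound: the 5 vertex sets {1,2}, {6,8}, {4,9}, {3}, {5} are disjoint, each induces a connected subgraph, and every pair is joined by at least one edge of G. Contracting each set to a single vertex therefore yields K_{5} as a minor, and since treewidth is minor-monotone, tw(G) ≥ tw(K_{5}) = 4. Combining the bounds, tw(G) = 4.

4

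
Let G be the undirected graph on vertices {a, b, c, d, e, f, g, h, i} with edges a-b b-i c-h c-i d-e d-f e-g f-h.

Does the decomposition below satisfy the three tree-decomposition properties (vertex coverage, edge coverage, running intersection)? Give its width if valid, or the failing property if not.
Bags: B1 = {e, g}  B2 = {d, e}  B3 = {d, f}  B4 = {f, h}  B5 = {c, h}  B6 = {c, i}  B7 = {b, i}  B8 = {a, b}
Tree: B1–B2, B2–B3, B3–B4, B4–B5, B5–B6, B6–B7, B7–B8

Yes; width 1.

Every vertex of G appears in some bag (union = {a, b, c, d, e, f, g, h, i}); every edge is covered by a bag; and for each vertex v the set of bags containing v is connected in the bag tree. The decomposition is therefore valid. The largest bag has 2 vertices, so the width is 1.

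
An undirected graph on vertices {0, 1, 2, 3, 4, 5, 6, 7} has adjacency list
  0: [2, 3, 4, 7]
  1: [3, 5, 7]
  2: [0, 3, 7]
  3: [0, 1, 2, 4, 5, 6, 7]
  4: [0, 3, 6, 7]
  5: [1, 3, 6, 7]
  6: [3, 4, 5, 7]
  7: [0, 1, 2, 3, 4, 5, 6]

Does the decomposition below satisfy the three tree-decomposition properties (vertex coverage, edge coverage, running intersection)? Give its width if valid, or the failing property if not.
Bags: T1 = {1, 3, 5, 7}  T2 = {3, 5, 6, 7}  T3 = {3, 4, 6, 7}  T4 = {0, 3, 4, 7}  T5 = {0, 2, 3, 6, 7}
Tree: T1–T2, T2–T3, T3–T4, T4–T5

A tree decomposition must satisfy three properties: every vertex lies in some bag; for every edge, both endpoints lie together in some bag; and for every vertex, the bags containing it form a connected subtree. Here bags containing vertex 6 are not connected in the tree, so the decomposition is invalid.

No — bags containing vertex 6 are not connected in the tree.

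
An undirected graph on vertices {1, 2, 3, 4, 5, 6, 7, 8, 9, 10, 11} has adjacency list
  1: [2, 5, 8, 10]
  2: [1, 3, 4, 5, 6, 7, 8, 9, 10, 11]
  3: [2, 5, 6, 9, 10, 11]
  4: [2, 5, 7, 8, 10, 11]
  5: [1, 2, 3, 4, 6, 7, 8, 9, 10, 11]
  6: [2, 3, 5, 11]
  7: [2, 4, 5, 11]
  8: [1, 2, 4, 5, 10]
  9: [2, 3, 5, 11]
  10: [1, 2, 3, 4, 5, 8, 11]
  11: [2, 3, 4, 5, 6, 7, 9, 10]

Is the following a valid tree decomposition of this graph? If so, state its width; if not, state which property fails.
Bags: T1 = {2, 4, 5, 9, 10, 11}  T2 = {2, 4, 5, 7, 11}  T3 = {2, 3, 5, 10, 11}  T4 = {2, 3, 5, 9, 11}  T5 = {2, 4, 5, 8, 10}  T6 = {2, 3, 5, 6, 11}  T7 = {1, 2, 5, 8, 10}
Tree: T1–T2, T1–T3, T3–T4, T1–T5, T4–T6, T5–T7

A tree decomposition must satisfy three properties: every vertex lies in some bag; for every edge, both endpoints lie together in some bag; and for every vertex, the bags containing it form a connected subtree. Here bags containing vertex 9 are not connected in the tree, so the decomposition is invalid.

No — bags containing vertex 9 are not connected in the tree.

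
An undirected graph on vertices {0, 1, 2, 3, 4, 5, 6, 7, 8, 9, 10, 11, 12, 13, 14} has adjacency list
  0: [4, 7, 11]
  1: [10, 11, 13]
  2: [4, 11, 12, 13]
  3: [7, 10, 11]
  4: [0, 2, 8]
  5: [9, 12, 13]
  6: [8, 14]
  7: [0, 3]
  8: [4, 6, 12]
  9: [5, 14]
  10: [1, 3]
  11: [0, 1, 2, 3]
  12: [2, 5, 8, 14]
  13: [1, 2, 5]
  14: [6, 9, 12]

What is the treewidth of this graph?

A width-3 tree decomposition is:
Bags: B1 = {0, 3, 7, 10}  B2 = {0, 3, 10, 11}  B3 = {0, 1, 10, 11}  B4 = {0, 1, 4, 11}  B5 = {1, 2, 4, 11}  B6 = {1, 2, 4, 13}  B7 = {2, 4, 8, 13}  B8 = {2, 8, 12, 13}  B9 = {5, 8, 12, 13}  B10 = {5, 6, 8, 12}  B11 = {5, 6, 12, 14}  B12 = {5, 6, 9, 14}
Tree: B1–B2, B2–B3, B3–B4, B4–B5, B5–B6, B6–B7, B7–B8, B8–B9, B9–B10, B10–B11, B11–B12
Every bag has size at most 4, so the width is 4 − 1 = 3 and tw(G) ≤ 3. For the lower bound: the 4 vertex sets {3,7,10}, {0}, {11}, {1,2,4,13} are disjoint, each induces a connected subgraph, and every pair is joined by at least one edge of G. Contracting each set to a single vertex therefore yields K_{4} as a minor, and since treewidth is minor-monotone, tw(G) ≥ tw(K_{4}) = 3. Hence tw(G) = 3 exactly.

3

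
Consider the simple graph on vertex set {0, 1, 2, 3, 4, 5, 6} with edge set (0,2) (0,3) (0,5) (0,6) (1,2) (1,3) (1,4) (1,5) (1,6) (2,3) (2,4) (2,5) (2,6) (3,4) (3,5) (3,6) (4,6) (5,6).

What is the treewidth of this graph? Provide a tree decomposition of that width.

The largest bag has 5 vertices, giving width 4; this decomposition certifies tw(G) ≤ 4. Conversely, {0, 2, 3, 5, 6} is a clique of size 5, and the vertices of any clique must share a bag in every tree decomposition; so some bag has ≥ 5 vertices and tw(G) ≥ 4. Combining the bounds, tw(G) = 4.

Treewidth 4.
One such decomposition:
Bags: B1 = {1, 2, 3, 4, 6}  B2 = {1, 2, 3, 5, 6}  B3 = {0, 2, 3, 5, 6}
Tree: B1–B2, B2–B3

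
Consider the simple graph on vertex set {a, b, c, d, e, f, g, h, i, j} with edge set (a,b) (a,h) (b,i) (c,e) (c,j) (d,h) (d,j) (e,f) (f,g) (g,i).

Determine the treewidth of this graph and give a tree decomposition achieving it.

Treewidth 2.
Bags: B1 = {c, e, j}  B2 = {d, e, j}  B3 = {d, e, h}  B4 = {a, e, h}  B5 = {a, b, e}  B6 = {b, e, i}  B7 = {e, g, i}  B8 = {e, f, g}
Tree: B1–B2, B2–B3, B3–B4, B4–B5, B5–B6, B6–B7, B7–B8

Each bag holds 3 vertices, so the decomposition has width 2, which upper-bounds the treewidth. The edges e–c–j–d–h–a–b–i–g–f–e form a cycle, so G is not a tree and its treewidth is at least 2. Therefore the treewidth is 2.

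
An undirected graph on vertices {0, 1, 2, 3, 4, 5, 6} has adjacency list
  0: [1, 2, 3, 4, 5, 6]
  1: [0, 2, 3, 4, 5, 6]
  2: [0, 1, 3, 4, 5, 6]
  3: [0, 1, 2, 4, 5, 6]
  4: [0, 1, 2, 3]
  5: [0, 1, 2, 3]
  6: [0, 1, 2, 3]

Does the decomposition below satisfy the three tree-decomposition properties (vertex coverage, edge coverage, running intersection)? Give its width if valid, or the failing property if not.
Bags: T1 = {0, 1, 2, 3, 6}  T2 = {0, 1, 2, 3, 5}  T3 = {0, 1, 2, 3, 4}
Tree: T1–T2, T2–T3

Yes; width 4.

Checking the three conditions: (i) the bags cover all of {0, 1, 2, 3, 4, 5, 6}; (ii) for each edge, some bag contains both endpoints; (iii) the bags containing any fixed vertex form a subtree. All hold, so the decomposition is valid with width 5 − 1 = 4.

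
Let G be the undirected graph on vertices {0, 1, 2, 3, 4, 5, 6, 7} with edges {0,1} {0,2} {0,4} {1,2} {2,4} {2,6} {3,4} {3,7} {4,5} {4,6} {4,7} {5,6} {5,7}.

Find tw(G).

A width-2 tree decomposition is:
Bags: B1 = {4, 5, 7}  B2 = {4, 5, 6}  B3 = {2, 4, 6}  B4 = {0, 2, 4}  B5 = {0, 1, 2}  B6 = {3, 4, 7}
Tree: B1–B2, B2–B3, B3–B4, B4–B5, B1–B6
Every bag has size at most 3, so the width is 3 − 1 = 2 and tw(G) ≤ 2. Conversely, {0, 1, 2} is a clique of size 3, and the vertices of any clique must share a bag in every tree decomposition; so some bag has ≥ 3 vertices and tw(G) ≥ 2. The upper and lower bounds meet at 2, so that is the treewidth.

2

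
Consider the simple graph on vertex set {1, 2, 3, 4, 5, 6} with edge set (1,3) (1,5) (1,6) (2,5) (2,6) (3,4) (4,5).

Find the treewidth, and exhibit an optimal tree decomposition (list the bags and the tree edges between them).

Each bag holds 3 vertices, so the decomposition has width 2, which upper-bounds the treewidth. Since 3–4–5–1–3 is a cycle in G, G is not acyclic. Forests are exactly the graphs of treewidth ≤ 1, so tw(G) ≥ 2. Therefore the treewidth is 2.

Treewidth 2.
One such decomposition:
Bags: B1 = {1, 3, 4}  B2 = {1, 4, 5}  B3 = {1, 5, 6}  B4 = {2, 5, 6}
Tree: B1–B2, B2–B3, B3–B4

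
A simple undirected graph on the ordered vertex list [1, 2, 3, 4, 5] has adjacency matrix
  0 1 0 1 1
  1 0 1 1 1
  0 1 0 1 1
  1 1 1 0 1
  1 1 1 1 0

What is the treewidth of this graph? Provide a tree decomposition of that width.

Treewidth 3.
Bags: B1 = {2, 3, 4, 5}  B2 = {1, 2, 4, 5}
Tree: B1–B2

The largest bag has 4 vertices, giving width 3; this decomposition certifies tw(G) ≤ 3. On the other hand G contains the 4-clique {1, 2, 4, 5}. A clique must lie in a single bag of any decomposition, so no decomposition can have width below 3. Hence tw(G) = 3 exactly.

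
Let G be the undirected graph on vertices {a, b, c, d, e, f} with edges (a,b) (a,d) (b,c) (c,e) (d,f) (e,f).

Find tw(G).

2

A width-2 tree decomposition is:
Bags: B1 = {b, c, e}  B2 = {a, b, e}  B3 = {a, d, e}  B4 = {d, e, f}
Tree: B1–B2, B2–B3, B3–B4
Each bag holds 3 vertices, so the decomposition has width 2, which upper-bounds the treewidth. Since e–c–b–a–d–f–e is a cycle in G, G is not acyclic. Forests are exactly the graphs of treewidth ≤ 1, so tw(G) ≥ 2. Therefore the treewidth is 2.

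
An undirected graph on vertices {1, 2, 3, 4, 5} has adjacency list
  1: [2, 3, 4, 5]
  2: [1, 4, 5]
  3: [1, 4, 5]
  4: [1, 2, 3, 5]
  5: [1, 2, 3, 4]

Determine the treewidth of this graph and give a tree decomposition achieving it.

Each bag holds 4 vertices, so the decomposition has width 3, which upper-bounds the treewidth. On the other hand G contains the 4-clique {1, 2, 4, 5}. A clique must lie in a single bag of any decomposition, so no decomposition can have width below 3. Combining the bounds, tw(G) = 3.

Treewidth 3.
Bags: B1 = {1, 2, 4, 5}  B2 = {1, 3, 4, 5}
Tree: B1–B2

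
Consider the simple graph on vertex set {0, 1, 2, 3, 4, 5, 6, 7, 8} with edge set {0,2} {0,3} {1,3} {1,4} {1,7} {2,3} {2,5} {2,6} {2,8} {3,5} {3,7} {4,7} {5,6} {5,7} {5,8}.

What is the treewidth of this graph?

A width-2 tree decomposition is:
Bags: B1 = {2, 3, 5}  B2 = {3, 5, 7}  B3 = {2, 5, 8}  B4 = {1, 3, 7}  B5 = {2, 5, 6}  B6 = {1, 4, 7}  B7 = {0, 2, 3}
Tree: B1–B2, B1–B3, B2–B4, B3–B5, B4–B6, B1–B7
Every bag has size at most 3, so the width is 3 − 1 = 2 and tw(G) ≤ 2. For the lower bound, the 3 vertices {1, 3, 7} are pairwise adjacent, and any tree decomposition puts a clique entirely inside one bag — forcing width ≥ 2. Combining the bounds, tw(G) = 2.

2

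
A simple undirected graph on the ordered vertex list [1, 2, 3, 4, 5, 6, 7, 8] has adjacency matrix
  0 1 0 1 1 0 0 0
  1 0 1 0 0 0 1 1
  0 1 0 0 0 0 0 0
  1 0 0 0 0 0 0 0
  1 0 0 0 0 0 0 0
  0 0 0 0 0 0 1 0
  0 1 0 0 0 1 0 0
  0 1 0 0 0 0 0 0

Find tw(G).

A width-1 tree decomposition is:
Bags: B1 = {1, 2}  B2 = {1, 4}  B3 = {1, 5}  B4 = {2, 8}  B5 = {2, 3}  B6 = {2, 7}  B7 = {6, 7}
Tree: B1–B2, B2–B3, B1–B4, B1–B5, B5–B6, B6–B7
The largest bag has 2 vertices, giving width 1; this decomposition certifies tw(G) ≤ 1. G has an edge, so its treewidth is at least 1. Hence tw(G) = 1 exactly.

1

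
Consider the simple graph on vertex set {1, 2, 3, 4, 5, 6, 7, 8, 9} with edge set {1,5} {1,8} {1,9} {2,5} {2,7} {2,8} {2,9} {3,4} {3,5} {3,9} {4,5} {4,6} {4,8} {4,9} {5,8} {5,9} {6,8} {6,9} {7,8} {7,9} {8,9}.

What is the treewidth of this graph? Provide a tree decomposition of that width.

Treewidth 3.
Bags: B1 = {4, 5, 8, 9}  B2 = {1, 5, 8, 9}  B3 = {3, 4, 5, 9}  B4 = {4, 6, 8, 9}  B5 = {2, 5, 8, 9}  B6 = {2, 7, 8, 9}
Tree: B1–B2, B1–B3, B1–B4, B2–B5, B5–B6

The largest bag has 4 vertices, giving width 3; this decomposition certifies tw(G) ≤ 3. On the other hand G contains the 4-clique {1, 5, 8, 9}. A clique must lie in a single bag of any decomposition, so no decomposition can have width below 3. Hence tw(G) = 3 exactly.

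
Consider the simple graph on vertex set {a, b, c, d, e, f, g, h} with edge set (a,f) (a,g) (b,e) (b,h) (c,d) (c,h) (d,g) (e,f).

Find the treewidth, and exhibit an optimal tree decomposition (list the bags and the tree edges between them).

Treewidth 2.
Bags: B1 = {b, e, f}  B2 = {a, b, f}  B3 = {a, b, g}  B4 = {b, d, g}  B5 = {b, c, d}  B6 = {b, c, h}
Tree: B1–B2, B2–B3, B3–B4, B4–B5, B5–B6

Every bag has size at most 3, so the width is 3 − 1 = 2 and tw(G) ≤ 2. The edges b–e–f–a–g–d–c–h–b form a cycle, so G is not a tree and its treewidth is at least 2. Combining the bounds, tw(G) = 2.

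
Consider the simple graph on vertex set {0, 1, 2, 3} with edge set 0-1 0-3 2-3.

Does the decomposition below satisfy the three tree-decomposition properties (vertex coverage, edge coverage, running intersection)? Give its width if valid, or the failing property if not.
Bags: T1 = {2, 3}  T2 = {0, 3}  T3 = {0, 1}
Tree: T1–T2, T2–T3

Yes; width 1.

Vertex coverage: the bags together contain {0, 1, 2, 3}, the full vertex set. Edge coverage: each edge of G has both endpoints in at least one bag. Running intersection: for every vertex, the bags containing it form a connected subtree. All three properties hold, so this is a valid tree decomposition of width max|bag| − 1 = 1, and hence tw(G) ≤ 1.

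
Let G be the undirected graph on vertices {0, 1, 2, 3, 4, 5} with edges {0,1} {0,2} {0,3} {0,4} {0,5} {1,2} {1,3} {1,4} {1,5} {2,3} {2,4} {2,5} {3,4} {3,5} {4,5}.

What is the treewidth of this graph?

A width-5 tree decomposition is:
Bags: B1 = {0, 1, 2, 3, 4, 5}
Tree: (single bag)
A single bag containing all 6 vertices is trivially a valid decomposition of width 5. Conversely, {0, 1, 2, 3, 4, 5} is a clique of size 6, and the vertices of any clique must share a bag in every tree decomposition; so some bag has ≥ 6 vertices and tw(G) ≥ 5. Therefore the treewidth is 5.

5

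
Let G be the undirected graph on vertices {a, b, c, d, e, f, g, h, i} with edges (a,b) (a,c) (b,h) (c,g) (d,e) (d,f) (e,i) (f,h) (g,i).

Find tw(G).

A width-2 tree decomposition is:
Bags: B1 = {d, e, i}  B2 = {d, g, i}  B3 = {c, d, g}  B4 = {a, c, d}  B5 = {a, b, d}  B6 = {b, d, h}  B7 = {d, f, h}
Tree: B1–B2, B2–B3, B3–B4, B4–B5, B5–B6, B6–B7
Every bag has size at most 3, so the width is 3 − 1 = 2 and tw(G) ≤ 2. The edges d–e–i–g–c–a–b–h–f–d form a cycle, so G is not a tree and its treewidth is at least 2. Combining the bounds, tw(G) = 2.

2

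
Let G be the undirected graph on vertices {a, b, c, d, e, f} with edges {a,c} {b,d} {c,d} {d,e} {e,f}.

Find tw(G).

1

A width-1 tree decomposition is:
Bags: B1 = {c, d}  B2 = {a, c}  B3 = {b, d}  B4 = {d, e}  B5 = {e, f}
Tree: B1–B2, B1–B3, B3–B4, B4–B5
The largest bag has 2 vertices, giving width 1; this decomposition certifies tw(G) ≤ 1. Any graph with an edge has treewidth ≥ 1, and G has the edge c–d. The upper and lower bounds meet at 1, so that is the treewidth.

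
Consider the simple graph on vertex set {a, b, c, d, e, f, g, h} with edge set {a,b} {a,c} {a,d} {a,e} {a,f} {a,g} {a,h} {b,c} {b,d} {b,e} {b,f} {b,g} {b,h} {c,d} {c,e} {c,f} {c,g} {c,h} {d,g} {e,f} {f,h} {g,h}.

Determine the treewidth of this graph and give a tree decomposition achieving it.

Each bag holds 5 vertices, so the decomposition has width 4, which upper-bounds the treewidth. Conversely, {a, b, c, d, g} is a clique of size 5, and the vertices of any clique must share a bag in every tree decomposition; so some bag has ≥ 5 vertices and tw(G) ≥ 4. Hence tw(G) = 4 exactly.

Treewidth 4.
Bags: B1 = {a, b, c, e, f}  B2 = {a, b, c, f, h}  B3 = {a, b, c, g, h}  B4 = {a, b, c, d, g}
Tree: B1–B2, B2–B3, B3–B4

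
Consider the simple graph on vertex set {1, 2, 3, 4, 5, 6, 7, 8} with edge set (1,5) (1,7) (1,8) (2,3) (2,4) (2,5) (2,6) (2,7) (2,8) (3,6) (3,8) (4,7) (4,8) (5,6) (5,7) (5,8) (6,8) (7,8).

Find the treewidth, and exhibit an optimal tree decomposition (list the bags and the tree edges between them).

Every bag has size at most 4, so the width is 4 − 1 = 3 and tw(G) ≤ 3. On the other hand G contains the 4-clique {1, 5, 7, 8}. A clique must lie in a single bag of any decomposition, so no decomposition can have width below 3. Hence tw(G) = 3 exactly.

Treewidth 3.
One optimal decomposition is:
Bags: B1 = {2, 4, 7, 8}  B2 = {2, 5, 7, 8}  B3 = {2, 5, 6, 8}  B4 = {2, 3, 6, 8}  B5 = {1, 5, 7, 8}
Tree: B1–B2, B2–B3, B3–B4, B2–B5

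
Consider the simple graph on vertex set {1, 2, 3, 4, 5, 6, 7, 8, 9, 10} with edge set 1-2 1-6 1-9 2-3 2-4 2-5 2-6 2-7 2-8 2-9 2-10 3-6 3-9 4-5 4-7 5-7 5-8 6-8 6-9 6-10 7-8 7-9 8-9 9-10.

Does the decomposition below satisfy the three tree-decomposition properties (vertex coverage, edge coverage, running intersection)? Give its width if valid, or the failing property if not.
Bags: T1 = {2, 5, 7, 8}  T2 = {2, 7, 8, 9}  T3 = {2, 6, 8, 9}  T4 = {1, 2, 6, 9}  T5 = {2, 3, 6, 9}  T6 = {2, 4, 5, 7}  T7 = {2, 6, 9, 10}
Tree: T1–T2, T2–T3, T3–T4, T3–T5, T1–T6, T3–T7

Checking the three conditions: (i) the bags cover all of {1, 2, 3, 4, 5, 6, 7, 8, 9, 10}; (ii) for each edge, some bag contains both endpoints; (iii) the bags containing any fixed vertex form a subtree. All hold, so the decomposition is valid with width 4 − 1 = 3.

Yes; width 3.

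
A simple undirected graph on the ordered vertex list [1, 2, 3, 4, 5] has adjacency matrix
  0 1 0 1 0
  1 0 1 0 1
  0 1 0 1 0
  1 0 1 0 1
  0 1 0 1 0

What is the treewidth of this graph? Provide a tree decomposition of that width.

Treewidth 2.
Bags: B1 = {2, 4, 5}  B2 = {2, 3, 4}  B3 = {1, 2, 4}
Tree: B1–B2, B2–B3

Each bag holds 3 vertices, so the decomposition has width 2, which upper-bounds the treewidth. For the lower bound, G contains the cycle 5–4–3–2–5, so G is not a forest; only forests have treewidth ≤ 1, hence tw(G) ≥ 2. Therefore the treewidth is 2.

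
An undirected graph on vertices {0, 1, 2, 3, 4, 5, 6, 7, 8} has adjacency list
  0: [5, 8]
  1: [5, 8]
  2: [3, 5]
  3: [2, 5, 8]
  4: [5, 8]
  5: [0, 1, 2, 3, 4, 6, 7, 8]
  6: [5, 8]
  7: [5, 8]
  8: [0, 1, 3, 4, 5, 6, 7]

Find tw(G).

A width-2 tree decomposition is:
Bags: B1 = {4, 5, 8}  B2 = {3, 5, 8}  B3 = {1, 5, 8}  B4 = {0, 5, 8}  B5 = {2, 3, 5}  B6 = {5, 6, 8}  B7 = {5, 7, 8}
Tree: B1–B2, B1–B3, B2–B4, B2–B5, B2–B6, B6–B7
Every bag has size at most 3, so the width is 3 − 1 = 2 and tw(G) ≤ 2. On the other hand G contains the 3-clique {0, 5, 8}. A clique must lie in a single bag of any decomposition, so no decomposition can have width below 2. Therefore the treewidth is 2.

2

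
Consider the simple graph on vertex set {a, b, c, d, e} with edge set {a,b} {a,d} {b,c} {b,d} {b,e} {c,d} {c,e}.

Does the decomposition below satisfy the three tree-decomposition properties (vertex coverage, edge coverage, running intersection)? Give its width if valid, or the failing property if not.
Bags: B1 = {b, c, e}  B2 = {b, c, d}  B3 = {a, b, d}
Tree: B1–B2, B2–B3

Vertex coverage: the bags together contain {a, b, c, d, e}, the full vertex set. Edge coverage: each edge of G has both endpoints in at least one bag. Running intersection: for every vertex, the bags containing it form a connected subtree. All three properties hold, so this is a valid tree decomposition of width max|bag| − 1 = 2, and hence tw(G) ≤ 2.

Yes; width 2.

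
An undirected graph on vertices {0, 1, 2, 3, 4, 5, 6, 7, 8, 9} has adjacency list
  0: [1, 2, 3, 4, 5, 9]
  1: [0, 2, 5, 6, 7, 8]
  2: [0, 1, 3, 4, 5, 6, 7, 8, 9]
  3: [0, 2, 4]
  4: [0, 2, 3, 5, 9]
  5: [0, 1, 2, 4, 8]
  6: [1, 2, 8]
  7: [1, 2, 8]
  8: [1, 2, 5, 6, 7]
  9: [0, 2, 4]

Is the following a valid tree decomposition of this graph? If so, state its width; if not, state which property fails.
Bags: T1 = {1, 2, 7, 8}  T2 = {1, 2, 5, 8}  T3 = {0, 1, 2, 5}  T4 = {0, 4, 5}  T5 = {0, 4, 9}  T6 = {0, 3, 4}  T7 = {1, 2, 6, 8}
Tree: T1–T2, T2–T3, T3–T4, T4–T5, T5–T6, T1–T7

A tree decomposition must satisfy three properties: every vertex lies in some bag; for every edge, both endpoints lie together in some bag; and for every vertex, the bags containing it form a connected subtree. Here edge (2,4) lies in no bag, so the decomposition is invalid.

No — edge (2,4) lies in no bag.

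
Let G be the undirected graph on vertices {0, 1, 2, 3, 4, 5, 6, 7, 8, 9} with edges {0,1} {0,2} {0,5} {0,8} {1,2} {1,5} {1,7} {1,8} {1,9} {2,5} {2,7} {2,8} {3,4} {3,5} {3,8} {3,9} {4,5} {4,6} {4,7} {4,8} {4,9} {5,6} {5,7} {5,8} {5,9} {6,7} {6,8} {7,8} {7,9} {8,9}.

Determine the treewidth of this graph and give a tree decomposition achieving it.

Treewidth 4.
One optimal decomposition is:
Bags: B1 = {1, 2, 5, 7, 8}  B2 = {1, 5, 7, 8, 9}  B3 = {4, 5, 7, 8, 9}  B4 = {4, 5, 6, 7, 8}  B5 = {3, 4, 5, 8, 9}  B6 = {0, 1, 2, 5, 8}
Tree: B1–B2, B2–B3, B3–B4, B3–B5, B1–B6

The largest bag has 5 vertices, giving width 4; this decomposition certifies tw(G) ≤ 4. On the other hand G contains the 5-clique {0, 1, 2, 5, 8}. A clique must lie in a single bag of any decomposition, so no decomposition can have width below 4. Combining the bounds, tw(G) = 4.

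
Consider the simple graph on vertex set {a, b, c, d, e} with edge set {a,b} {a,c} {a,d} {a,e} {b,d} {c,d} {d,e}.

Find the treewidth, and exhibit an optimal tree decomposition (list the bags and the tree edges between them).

Treewidth 2.
Bags: B1 = {a, c, d}  B2 = {a, d, e}  B3 = {a, b, d}
Tree: B1–B2, B1–B3

Each bag holds 3 vertices, so the decomposition has width 2, which upper-bounds the treewidth. For the lower bound, the 3 vertices {a, d, e} are pairwise adjacent, and any tree decomposition puts a clique entirely inside one bag — forcing width ≥ 2. Therefore the treewidth is 2.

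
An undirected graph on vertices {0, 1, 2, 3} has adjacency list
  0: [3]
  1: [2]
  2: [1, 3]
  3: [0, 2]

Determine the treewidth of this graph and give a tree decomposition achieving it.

Treewidth 1.
One optimal decomposition is:
Bags: B1 = {0, 3}  B2 = {2, 3}  B3 = {1, 2}
Tree: B1–B2, B2–B3

Every bag has size at most 2, so the width is 2 − 1 = 1 and tw(G) ≤ 1. G has an edge, so its treewidth is at least 1. Therefore the treewidth is 1.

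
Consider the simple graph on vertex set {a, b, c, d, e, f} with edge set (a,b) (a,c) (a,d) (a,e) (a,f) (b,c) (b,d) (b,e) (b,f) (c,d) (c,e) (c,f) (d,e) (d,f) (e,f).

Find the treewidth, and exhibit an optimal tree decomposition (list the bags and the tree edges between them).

With just one bag of size 6, the width is 6 − 1 = 5, so tw(G) ≤ 5. On the other hand G contains the 6-clique {a, b, c, d, e, f}. A clique must lie in a single bag of any decomposition, so no decomposition can have width below 5. The upper and lower bounds meet at 5, so that is the treewidth.

Treewidth 5.
One such decomposition:
Bags: B1 = {a, b, c, d, e, f}
Tree: (single bag)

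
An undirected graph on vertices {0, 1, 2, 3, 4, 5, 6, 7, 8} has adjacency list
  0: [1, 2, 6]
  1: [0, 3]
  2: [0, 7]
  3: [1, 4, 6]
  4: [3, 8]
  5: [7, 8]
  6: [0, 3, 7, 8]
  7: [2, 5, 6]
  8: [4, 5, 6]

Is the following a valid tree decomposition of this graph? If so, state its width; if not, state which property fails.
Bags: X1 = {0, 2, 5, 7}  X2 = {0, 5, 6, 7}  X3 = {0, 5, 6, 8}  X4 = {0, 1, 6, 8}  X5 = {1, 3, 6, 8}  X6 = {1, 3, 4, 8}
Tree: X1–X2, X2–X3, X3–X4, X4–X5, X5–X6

Every vertex of G appears in some bag (union = {0, 1, 2, 3, 4, 5, 6, 7, 8}); every edge is covered by a bag; and for each vertex v the set of bags containing v is connected in the bag tree. The decomposition is therefore valid. The largest bag has 4 vertices, so the width is 3.

Yes; width 3.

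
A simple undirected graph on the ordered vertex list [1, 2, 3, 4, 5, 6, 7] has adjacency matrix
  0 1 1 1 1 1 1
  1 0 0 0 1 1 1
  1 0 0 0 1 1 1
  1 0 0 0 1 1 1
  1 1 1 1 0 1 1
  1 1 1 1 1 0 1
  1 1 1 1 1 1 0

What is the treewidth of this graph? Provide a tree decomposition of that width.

Treewidth 4.
One such decomposition:
Bags: B1 = {1, 4, 5, 6, 7}  B2 = {1, 2, 5, 6, 7}  B3 = {1, 3, 5, 6, 7}
Tree: B1–B2, B2–B3

The largest bag has 5 vertices, giving width 4; this decomposition certifies tw(G) ≤ 4. On the other hand G contains the 5-clique {1, 2, 5, 6, 7}. A clique must lie in a single bag of any decomposition, so no decomposition can have width below 4. Hence tw(G) = 4 exactly.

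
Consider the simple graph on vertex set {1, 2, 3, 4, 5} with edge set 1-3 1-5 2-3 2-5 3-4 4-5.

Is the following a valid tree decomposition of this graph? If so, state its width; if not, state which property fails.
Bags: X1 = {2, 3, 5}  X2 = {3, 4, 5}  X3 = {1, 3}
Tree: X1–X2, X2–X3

No — edge (5,1) lies in no bag.

A tree decomposition must satisfy three properties: every vertex lies in some bag; for every edge, both endpoints lie together in some bag; and for every vertex, the bags containing it form a connected subtree. Here edge (5,1) lies in no bag, so the decomposition is invalid.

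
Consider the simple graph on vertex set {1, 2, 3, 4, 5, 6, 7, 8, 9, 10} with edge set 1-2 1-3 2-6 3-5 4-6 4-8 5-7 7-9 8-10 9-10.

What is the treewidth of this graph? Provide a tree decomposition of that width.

Every bag has size at most 3, so the width is 3 − 1 = 2 and tw(G) ≤ 2. For the lower bound, G contains the cycle 3–5–7–9–10–8–4–6–2–1–3, so G is not a forest; only forests have treewidth ≤ 1, hence tw(G) ≥ 2. Therefore the treewidth is 2.

Treewidth 2.
One optimal decomposition is:
Bags: B1 = {3, 5, 7}  B2 = {3, 7, 9}  B3 = {3, 9, 10}  B4 = {3, 8, 10}  B5 = {3, 4, 8}  B6 = {3, 4, 6}  B7 = {2, 3, 6}  B8 = {1, 2, 3}
Tree: B1–B2, B2–B3, B3–B4, B4–B5, B5–B6, B6–B7, B7–B8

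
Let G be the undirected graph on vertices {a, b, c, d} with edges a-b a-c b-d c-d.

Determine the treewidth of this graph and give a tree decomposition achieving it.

Each bag holds 3 vertices, so the decomposition has width 2, which upper-bounds the treewidth. The edges b–d–c–a–b form a cycle, so G is not a tree and its treewidth is at least 2. Combining the bounds, tw(G) = 2.

Treewidth 2.
One such decomposition:
Bags: B1 = {b, c, d}  B2 = {a, b, c}
Tree: B1–B2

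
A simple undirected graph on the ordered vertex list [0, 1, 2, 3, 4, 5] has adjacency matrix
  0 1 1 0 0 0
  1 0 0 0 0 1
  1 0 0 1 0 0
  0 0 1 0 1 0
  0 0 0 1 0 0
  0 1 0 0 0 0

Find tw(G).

1

A width-1 tree decomposition is:
Bags: B1 = {3, 4}  B2 = {2, 3}  B3 = {0, 2}  B4 = {0, 1}  B5 = {1, 5}
Tree: B1–B2, B2–B3, B3–B4, B4–B5
Every bag has size at most 2, so the width is 2 − 1 = 1 and tw(G) ≤ 1. Any graph with an edge has treewidth ≥ 1, and G has the edge 4–3. Combining the bounds, tw(G) = 1.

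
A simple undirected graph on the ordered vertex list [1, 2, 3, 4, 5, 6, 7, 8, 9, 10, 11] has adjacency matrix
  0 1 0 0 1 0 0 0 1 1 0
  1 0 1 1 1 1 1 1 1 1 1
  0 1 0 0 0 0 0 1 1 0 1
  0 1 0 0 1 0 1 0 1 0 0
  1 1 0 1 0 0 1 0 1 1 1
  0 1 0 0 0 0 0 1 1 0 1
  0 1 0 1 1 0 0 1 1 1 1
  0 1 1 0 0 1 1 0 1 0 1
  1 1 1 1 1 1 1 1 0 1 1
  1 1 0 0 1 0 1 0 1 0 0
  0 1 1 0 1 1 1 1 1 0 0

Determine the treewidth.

4

A width-4 tree decomposition is:
Bags: B1 = {2, 5, 7, 9, 11}  B2 = {2, 7, 8, 9, 11}  B3 = {2, 5, 7, 9, 10}  B4 = {2, 3, 8, 9, 11}  B5 = {2, 6, 8, 9, 11}  B6 = {2, 4, 5, 7, 9}  B7 = {1, 2, 5, 9, 10}
Tree: B1–B2, B1–B3, B2–B4, B4–B5, B3–B6, B3–B7
Each bag holds 5 vertices, so the decomposition has width 4, which upper-bounds the treewidth. On the other hand G contains the 5-clique {2, 3, 8, 9, 11}. A clique must lie in a single bag of any decomposition, so no decomposition can have width below 4. The upper and lower bounds meet at 4, so that is the treewidth.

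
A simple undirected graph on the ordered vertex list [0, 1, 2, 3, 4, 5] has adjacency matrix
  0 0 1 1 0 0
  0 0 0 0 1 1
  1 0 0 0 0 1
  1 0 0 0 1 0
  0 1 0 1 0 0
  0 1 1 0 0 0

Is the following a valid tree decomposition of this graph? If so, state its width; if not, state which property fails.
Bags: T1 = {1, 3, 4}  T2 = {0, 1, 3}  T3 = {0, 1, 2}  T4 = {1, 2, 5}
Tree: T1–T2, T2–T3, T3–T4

Every vertex of G appears in some bag (union = {0, 1, 2, 3, 4, 5}); every edge is covered by a bag; and for each vertex v the set of bags containing v is connected in the bag tree. The decomposition is therefore valid. The largest bag has 3 vertices, so the width is 2.

Yes; width 2.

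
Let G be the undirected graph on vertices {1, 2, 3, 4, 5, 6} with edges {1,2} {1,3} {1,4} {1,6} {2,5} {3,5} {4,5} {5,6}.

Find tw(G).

A width-2 tree decomposition is:
Bags: B1 = {1, 5, 6}  B2 = {1, 4, 5}  B3 = {1, 3, 5}  B4 = {1, 2, 5}
Tree: B1–B2, B2–B3, B3–B4
Each bag holds 3 vertices, so the decomposition has width 2, which upper-bounds the treewidth. The edges 5–6–1–4–5 form a cycle, so G is not a tree and its treewidth is at least 2. Therefore the treewidth is 2.

2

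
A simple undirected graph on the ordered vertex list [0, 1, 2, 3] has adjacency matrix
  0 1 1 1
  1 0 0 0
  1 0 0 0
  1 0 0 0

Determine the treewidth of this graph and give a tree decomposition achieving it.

Every bag has size at most 2, so the width is 2 − 1 = 1 and tw(G) ≤ 1. Since G has at least one edge (e.g. 0–1), it is not an edgeless graph, so tw(G) ≥ 1. Hence tw(G) = 1 exactly.

Treewidth 1.
Bags: B1 = {0, 1}  B2 = {0, 2}  B3 = {0, 3}
Tree: B1–B2, B1–B3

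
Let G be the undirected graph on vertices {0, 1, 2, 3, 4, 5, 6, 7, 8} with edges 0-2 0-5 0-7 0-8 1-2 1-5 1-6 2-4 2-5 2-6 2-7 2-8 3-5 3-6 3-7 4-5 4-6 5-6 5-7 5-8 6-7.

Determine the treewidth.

A width-3 tree decomposition is:
Bags: B1 = {0, 2, 5, 7}  B2 = {2, 5, 6, 7}  B3 = {2, 4, 5, 6}  B4 = {0, 2, 5, 8}  B5 = {1, 2, 5, 6}  B6 = {3, 5, 6, 7}
Tree: B1–B2, B2–B3, B1–B4, B3–B5, B2–B6
Each bag holds 4 vertices, so the decomposition has width 3, which upper-bounds the treewidth. On the other hand G contains the 4-clique {0, 2, 5, 8}. A clique must lie in a single bag of any decomposition, so no decomposition can have width below 3. The upper and lower bounds meet at 3, so that is the treewidth.

3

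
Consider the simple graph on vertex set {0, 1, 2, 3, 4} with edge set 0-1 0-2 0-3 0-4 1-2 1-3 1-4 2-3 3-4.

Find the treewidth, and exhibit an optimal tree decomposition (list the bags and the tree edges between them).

Each bag holds 4 vertices, so the decomposition has width 3, which upper-bounds the treewidth. For the lower bound, the 4 vertices {0, 1, 2, 3} are pairwise adjacent, and any tree decomposition puts a clique entirely inside one bag — forcing width ≥ 3. Therefore the treewidth is 3.

Treewidth 3.
Bags: B1 = {0, 1, 3, 4}  B2 = {0, 1, 2, 3}
Tree: B1–B2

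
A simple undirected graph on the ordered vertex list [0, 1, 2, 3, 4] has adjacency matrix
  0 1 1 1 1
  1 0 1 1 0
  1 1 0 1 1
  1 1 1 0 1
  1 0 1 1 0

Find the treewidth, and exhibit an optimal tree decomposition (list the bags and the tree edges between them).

Treewidth 3.
Bags: B1 = {0, 2, 3, 4}  B2 = {0, 1, 2, 3}
Tree: B1–B2

Each bag holds 4 vertices, so the decomposition has width 3, which upper-bounds the treewidth. Conversely, {0, 1, 2, 3} is a clique of size 4, and the vertices of any clique must share a bag in every tree decomposition; so some bag has ≥ 4 vertices and tw(G) ≥ 3. Hence tw(G) = 3 exactly.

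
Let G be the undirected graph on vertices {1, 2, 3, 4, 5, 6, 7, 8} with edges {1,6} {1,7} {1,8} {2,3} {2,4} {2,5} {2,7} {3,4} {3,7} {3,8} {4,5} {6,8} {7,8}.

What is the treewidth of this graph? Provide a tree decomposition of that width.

Every bag has size at most 3, so the width is 3 − 1 = 2 and tw(G) ≤ 2. Conversely, {1, 6, 8} is a clique of size 3, and the vertices of any clique must share a bag in every tree decomposition; so some bag has ≥ 3 vertices and tw(G) ≥ 2. Combining the bounds, tw(G) = 2.

Treewidth 2.
Bags: B1 = {1, 6, 8}  B2 = {1, 7, 8}  B3 = {3, 7, 8}  B4 = {2, 3, 7}  B5 = {2, 3, 4}  B6 = {2, 4, 5}
Tree: B1–B2, B2–B3, B3–B4, B4–B5, B5–B6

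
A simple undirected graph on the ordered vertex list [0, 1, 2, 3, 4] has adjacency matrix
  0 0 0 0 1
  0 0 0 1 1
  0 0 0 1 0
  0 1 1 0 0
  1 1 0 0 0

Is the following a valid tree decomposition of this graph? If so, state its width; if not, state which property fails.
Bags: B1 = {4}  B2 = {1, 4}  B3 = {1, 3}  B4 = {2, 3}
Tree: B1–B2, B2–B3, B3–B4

A tree decomposition must satisfy three properties: every vertex lies in some bag; for every edge, both endpoints lie together in some bag; and for every vertex, the bags containing it form a connected subtree. Here vertex 0 appears in no bag, so the decomposition is invalid.

No — vertex 0 appears in no bag.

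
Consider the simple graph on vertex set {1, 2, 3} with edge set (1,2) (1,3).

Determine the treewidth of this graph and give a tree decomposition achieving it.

Treewidth 1.
One such decomposition:
Bags: B1 = {1, 3}  B2 = {1, 2}
Tree: B1–B2

Every bag has size at most 2, so the width is 2 − 1 = 1 and tw(G) ≤ 1. G has an edge, so its treewidth is at least 1. Combining the bounds, tw(G) = 1.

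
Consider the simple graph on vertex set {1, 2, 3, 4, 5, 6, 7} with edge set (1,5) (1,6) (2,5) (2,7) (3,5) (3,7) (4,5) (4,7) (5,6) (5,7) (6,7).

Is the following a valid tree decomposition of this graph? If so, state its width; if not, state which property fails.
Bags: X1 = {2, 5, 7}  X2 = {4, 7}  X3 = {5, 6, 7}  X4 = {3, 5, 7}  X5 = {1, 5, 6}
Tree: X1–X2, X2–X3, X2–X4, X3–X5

No — edge (5,4) lies in no bag.

A tree decomposition must satisfy three properties: every vertex lies in some bag; for every edge, both endpoints lie together in some bag; and for every vertex, the bags containing it form a connected subtree. Here edge (5,4) lies in no bag, so the decomposition is invalid.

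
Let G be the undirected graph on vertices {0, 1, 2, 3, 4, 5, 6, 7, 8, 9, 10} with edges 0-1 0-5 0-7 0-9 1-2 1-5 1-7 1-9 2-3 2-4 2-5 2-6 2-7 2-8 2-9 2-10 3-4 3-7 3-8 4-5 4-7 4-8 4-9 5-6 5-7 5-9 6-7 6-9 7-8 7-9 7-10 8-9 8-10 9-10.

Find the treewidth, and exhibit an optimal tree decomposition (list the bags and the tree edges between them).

Each bag holds 5 vertices, so the decomposition has width 4, which upper-bounds the treewidth. For the lower bound, the 5 vertices {0, 1, 5, 7, 9} are pairwise adjacent, and any tree decomposition puts a clique entirely inside one bag — forcing width ≥ 4. Combining the bounds, tw(G) = 4.

Treewidth 4.
One optimal decomposition is:
Bags: B1 = {2, 4, 5, 7, 9}  B2 = {2, 5, 6, 7, 9}  B3 = {2, 4, 7, 8, 9}  B4 = {1, 2, 5, 7, 9}  B5 = {2, 3, 4, 7, 8}  B6 = {0, 1, 5, 7, 9}  B7 = {2, 7, 8, 9, 10}
Tree: B1–B2, B1–B3, B2–B4, B3–B5, B4–B6, B3–B7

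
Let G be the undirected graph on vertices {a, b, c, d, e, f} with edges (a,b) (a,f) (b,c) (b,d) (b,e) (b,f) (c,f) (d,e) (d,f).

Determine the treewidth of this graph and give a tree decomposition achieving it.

Treewidth 2.
Bags: B1 = {b, c, f}  B2 = {b, d, f}  B3 = {a, b, f}  B4 = {b, d, e}
Tree: B1–B2, B2–B3, B2–B4

The largest bag has 3 vertices, giving width 2; this decomposition certifies tw(G) ≤ 2. Conversely, {b, d, e} is a clique of size 3, and the vertices of any clique must share a bag in every tree decomposition; so some bag has ≥ 3 vertices and tw(G) ≥ 2. The upper and lower bounds meet at 2, so that is the treewidth.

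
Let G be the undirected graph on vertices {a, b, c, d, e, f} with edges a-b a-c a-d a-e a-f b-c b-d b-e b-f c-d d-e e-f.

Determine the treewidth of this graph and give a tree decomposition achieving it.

Treewidth 3.
One such decomposition:
Bags: B1 = {a, b, d, e}  B2 = {a, b, e, f}  B3 = {a, b, c, d}
Tree: B1–B2, B1–B3

Every bag has size at most 4, so the width is 4 − 1 = 3 and tw(G) ≤ 3. Conversely, {a, b, d, e} is a clique of size 4, and the vertices of any clique must share a bag in every tree decomposition; so some bag has ≥ 4 vertices and tw(G) ≥ 3. Combining the bounds, tw(G) = 3.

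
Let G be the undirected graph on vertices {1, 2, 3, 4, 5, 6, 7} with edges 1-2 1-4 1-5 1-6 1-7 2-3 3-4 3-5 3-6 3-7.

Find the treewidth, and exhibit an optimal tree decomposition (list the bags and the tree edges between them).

Treewidth 2.
One optimal decomposition is:
Bags: B1 = {1, 3, 5}  B2 = {1, 3, 7}  B3 = {1, 3, 6}  B4 = {1, 2, 3}  B5 = {1, 3, 4}
Tree: B1–B2, B2–B3, B3–B4, B4–B5

Every bag has size at most 3, so the width is 3 − 1 = 2 and tw(G) ≤ 2. The edges 3–5–1–7–3 form a cycle, so G is not a tree and its treewidth is at least 2. The upper and lower bounds meet at 2, so that is the treewidth.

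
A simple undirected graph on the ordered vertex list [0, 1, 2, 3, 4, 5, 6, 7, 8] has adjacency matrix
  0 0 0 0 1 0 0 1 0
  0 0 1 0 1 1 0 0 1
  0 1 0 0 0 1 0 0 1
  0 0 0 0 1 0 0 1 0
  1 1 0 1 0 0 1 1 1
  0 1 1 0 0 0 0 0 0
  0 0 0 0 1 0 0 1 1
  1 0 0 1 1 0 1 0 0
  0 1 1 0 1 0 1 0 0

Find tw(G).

2

A width-2 tree decomposition is:
Bags: B1 = {4, 6, 8}  B2 = {1, 4, 8}  B3 = {4, 6, 7}  B4 = {1, 2, 8}  B5 = {3, 4, 7}  B6 = {0, 4, 7}  B7 = {1, 2, 5}
Tree: B1–B2, B1–B3, B2–B4, B3–B5, B3–B6, B4–B7
The largest bag has 3 vertices, giving width 2; this decomposition certifies tw(G) ≤ 2. For the lower bound, the 3 vertices {1, 2, 8} are pairwise adjacent, and any tree decomposition puts a clique entirely inside one bag — forcing width ≥ 2. The upper and lower bounds meet at 2, so that is the treewidth.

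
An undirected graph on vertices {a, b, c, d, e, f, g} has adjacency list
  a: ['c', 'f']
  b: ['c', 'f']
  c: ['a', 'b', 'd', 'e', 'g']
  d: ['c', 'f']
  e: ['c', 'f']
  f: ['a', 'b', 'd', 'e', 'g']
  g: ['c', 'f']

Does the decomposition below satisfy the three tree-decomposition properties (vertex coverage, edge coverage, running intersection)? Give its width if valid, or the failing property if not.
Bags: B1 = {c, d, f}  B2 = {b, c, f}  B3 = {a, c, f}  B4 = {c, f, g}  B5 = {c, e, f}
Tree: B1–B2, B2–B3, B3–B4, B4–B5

Checking the three conditions: (i) the bags cover all of {a, b, c, d, e, f, g}; (ii) for each edge, some bag contains both endpoints; (iii) the bags containing any fixed vertex form a subtree. All hold, so the decomposition is valid with width 3 − 1 = 2.

Yes; width 2.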